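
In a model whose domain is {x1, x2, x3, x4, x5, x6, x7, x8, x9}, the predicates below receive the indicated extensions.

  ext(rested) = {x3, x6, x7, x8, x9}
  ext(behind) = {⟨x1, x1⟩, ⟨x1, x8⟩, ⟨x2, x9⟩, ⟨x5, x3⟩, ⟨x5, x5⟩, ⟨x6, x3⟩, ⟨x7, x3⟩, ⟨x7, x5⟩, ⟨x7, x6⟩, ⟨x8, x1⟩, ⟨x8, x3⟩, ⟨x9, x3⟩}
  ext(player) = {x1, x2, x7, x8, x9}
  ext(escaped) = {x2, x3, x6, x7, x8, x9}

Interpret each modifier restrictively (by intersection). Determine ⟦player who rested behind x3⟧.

{x7, x8, x9}

⟦who rested⟧ = ⟦rested⟧ = {x3, x6, x7, x8, x9}
⟦behind x3⟧ = {x : ⟨x, x3⟩ ∈ ⟦behind⟧} = {x5, x6, x7, x8, x9}
⟦player⟧ = {x1, x2, x7, x8, x9}
… ∩ ⟦who rested⟧ = {x1, x2, x7, x8, x9} ∩ {x3, x6, x7, x8, x9} = {x7, x8, x9}
… ∩ ⟦behind x3⟧ = {x7, x8, x9} ∩ {x5, x6, x7, x8, x9} = {x7, x8, x9}
So ⟦player who rested behind x3⟧ = {x7, x8, x9}.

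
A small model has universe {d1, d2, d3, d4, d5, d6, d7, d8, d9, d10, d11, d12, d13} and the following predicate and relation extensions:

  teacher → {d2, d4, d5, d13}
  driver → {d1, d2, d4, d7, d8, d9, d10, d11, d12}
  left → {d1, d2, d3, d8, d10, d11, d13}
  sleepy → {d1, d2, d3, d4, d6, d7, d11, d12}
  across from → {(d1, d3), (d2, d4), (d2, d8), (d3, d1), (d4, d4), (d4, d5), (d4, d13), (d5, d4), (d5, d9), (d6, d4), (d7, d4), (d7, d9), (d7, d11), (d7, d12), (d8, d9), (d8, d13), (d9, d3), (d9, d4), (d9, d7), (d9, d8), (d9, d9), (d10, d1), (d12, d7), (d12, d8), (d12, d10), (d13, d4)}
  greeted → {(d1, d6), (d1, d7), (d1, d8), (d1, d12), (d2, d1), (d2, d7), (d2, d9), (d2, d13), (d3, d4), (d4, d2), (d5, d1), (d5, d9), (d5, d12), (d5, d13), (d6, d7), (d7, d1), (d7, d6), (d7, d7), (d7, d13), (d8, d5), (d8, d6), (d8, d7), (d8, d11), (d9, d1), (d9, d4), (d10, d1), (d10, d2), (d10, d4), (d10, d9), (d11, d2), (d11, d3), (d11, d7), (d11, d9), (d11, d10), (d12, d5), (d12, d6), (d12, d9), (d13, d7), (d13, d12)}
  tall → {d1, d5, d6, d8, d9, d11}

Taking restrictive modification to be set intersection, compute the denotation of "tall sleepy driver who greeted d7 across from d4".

{ }

⟦who greeted d7⟧ = {x : ⟨x, d7⟩ ∈ ⟦greeted⟧} = {d1, d2, d6, d7, d8, d11, d13}
⟦across from d4⟧ = {x : ⟨x, d4⟩ ∈ ⟦across from⟧} = {d2, d4, d5, d6, d7, d9, d13}
⟦driver⟧ = {d1, d2, d4, d7, d8, d9, d10, d11, d12}
… ∩ ⟦who greeted d7⟧ = {d1, d2, d4, d7, d8, d9, d10, d11, d12} ∩ {d1, d2, d6, d7, d8, d11, d13} = {d1, d2, d7, d8, d11}
… ∩ ⟦across from d4⟧ = {d1, d2, d7, d8, d11} ∩ {d2, d4, d5, d6, d7, d9, d13} = {d2, d7}
… ∩ ⟦tall⟧ = {d2, d7} ∩ {d1, d5, d6, d8, d9, d11} = ∅
… ∩ ⟦sleepy⟧ = ∅ ∩ {d1, d2, d3, d4, d6, d7, d11, d12} = ∅
So ⟦tall sleepy driver who greeted d7 across from d4⟧ = { }.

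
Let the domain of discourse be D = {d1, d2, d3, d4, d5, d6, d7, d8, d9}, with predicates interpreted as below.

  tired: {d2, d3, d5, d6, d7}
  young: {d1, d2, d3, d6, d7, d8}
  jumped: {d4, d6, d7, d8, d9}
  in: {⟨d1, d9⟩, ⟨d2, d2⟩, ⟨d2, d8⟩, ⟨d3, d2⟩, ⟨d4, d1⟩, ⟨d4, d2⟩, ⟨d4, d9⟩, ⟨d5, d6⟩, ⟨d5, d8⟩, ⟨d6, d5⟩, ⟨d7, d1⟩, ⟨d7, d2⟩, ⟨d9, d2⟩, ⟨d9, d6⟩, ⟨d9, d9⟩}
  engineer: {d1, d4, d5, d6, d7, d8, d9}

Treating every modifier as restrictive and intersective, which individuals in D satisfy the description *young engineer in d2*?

{d7}

⟦in d2⟧ = {x : ⟨x, d2⟩ ∈ ⟦in⟧} = {d2, d3, d4, d7, d9}
⟦engineer⟧ = {d1, d4, d5, d6, d7, d8, d9}
… ∩ ⟦in d2⟧ = {d1, d4, d5, d6, d7, d8, d9} ∩ {d2, d3, d4, d7, d9} = {d4, d7, d9}
… ∩ ⟦young⟧ = {d4, d7, d9} ∩ {d1, d2, d3, d6, d7, d8} = {d7}
So ⟦young engineer in d2⟧ = {d7}.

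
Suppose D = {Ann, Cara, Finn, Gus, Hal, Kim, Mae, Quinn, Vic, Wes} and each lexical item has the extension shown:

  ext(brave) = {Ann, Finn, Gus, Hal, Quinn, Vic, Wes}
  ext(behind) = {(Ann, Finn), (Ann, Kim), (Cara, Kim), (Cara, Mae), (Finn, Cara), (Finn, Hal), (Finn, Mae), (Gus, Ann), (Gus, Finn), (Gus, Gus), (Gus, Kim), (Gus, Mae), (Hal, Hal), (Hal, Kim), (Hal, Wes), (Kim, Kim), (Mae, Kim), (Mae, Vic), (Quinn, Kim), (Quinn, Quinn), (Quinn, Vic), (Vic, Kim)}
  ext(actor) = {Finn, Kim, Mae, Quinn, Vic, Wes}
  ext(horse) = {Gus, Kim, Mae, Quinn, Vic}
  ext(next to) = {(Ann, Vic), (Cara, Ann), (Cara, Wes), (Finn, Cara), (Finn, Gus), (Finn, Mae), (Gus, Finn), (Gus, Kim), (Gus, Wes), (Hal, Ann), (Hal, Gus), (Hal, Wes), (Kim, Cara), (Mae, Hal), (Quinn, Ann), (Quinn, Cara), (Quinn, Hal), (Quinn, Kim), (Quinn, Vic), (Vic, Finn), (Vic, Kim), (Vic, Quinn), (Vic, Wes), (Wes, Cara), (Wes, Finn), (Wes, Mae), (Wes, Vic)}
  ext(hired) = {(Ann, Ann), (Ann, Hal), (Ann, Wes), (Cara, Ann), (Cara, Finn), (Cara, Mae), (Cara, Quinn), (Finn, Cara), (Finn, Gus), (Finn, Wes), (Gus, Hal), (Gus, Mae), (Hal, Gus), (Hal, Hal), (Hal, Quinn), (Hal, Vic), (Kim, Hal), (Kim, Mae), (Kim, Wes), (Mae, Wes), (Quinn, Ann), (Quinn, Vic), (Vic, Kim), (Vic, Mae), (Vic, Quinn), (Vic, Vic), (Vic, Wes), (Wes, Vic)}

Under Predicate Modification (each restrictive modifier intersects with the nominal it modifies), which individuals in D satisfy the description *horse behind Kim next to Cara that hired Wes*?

{Kim}

⟦behind Kim⟧ = {x : ⟨x, Kim⟩ ∈ ⟦behind⟧} = {Ann, Cara, Gus, Hal, Kim, Mae, Quinn, Vic}
⟦next to Cara⟧ = {x : ⟨x, Cara⟩ ∈ ⟦next to⟧} = {Finn, Kim, Quinn, Wes}
⟦that hired Wes⟧ = {x : ⟨x, Wes⟩ ∈ ⟦hired⟧} = {Ann, Finn, Kim, Mae, Vic}
⟦horse⟧ = {Gus, Kim, Mae, Quinn, Vic}
… ∩ ⟦behind Kim⟧ = {Gus, Kim, Mae, Quinn, Vic} ∩ {Ann, Cara, Gus, Hal, Kim, Mae, Quinn, Vic} = {Gus, Kim, Mae, Quinn, Vic}
… ∩ ⟦next to Cara⟧ = {Gus, Kim, Mae, Quinn, Vic} ∩ {Finn, Kim, Quinn, Wes} = {Kim, Quinn}
… ∩ ⟦that hired Wes⟧ = {Kim, Quinn} ∩ {Ann, Finn, Kim, Mae, Vic} = {Kim}
So ⟦horse behind Kim next to Cara that hired Wes⟧ = {Kim}.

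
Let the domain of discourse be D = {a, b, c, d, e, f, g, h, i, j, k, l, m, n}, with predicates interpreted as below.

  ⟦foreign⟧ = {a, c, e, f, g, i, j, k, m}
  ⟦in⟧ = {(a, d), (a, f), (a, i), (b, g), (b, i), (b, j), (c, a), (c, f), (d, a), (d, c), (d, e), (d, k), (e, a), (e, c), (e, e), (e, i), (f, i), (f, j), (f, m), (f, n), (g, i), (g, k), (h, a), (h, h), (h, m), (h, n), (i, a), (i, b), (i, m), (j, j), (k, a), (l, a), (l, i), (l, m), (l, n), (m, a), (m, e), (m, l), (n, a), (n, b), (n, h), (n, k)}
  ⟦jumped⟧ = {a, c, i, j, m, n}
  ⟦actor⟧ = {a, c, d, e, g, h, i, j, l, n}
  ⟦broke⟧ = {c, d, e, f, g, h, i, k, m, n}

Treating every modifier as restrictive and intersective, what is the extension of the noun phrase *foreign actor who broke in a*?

{c, e, i}

⟦who broke⟧ = ⟦broke⟧ = {c, d, e, f, g, h, i, k, m, n}
⟦in a⟧ = {x : ⟨x, a⟩ ∈ ⟦in⟧} = {c, d, e, h, i, k, l, m, n}
⟦actor⟧ = {a, c, d, e, g, h, i, j, l, n}
… ∩ ⟦who broke⟧ = {a, c, d, e, g, h, i, j, l, n} ∩ {c, d, e, f, g, h, i, k, m, n} = {c, d, e, g, h, i, n}
… ∩ ⟦in a⟧ = {c, d, e, g, h, i, n} ∩ {c, d, e, h, i, k, l, m, n} = {c, d, e, h, i, n}
… ∩ ⟦foreign⟧ = {c, d, e, h, i, n} ∩ {a, c, e, f, g, i, j, k, m} = {c, e, i}
So ⟦foreign actor who broke in a⟧ = {c, e, i}.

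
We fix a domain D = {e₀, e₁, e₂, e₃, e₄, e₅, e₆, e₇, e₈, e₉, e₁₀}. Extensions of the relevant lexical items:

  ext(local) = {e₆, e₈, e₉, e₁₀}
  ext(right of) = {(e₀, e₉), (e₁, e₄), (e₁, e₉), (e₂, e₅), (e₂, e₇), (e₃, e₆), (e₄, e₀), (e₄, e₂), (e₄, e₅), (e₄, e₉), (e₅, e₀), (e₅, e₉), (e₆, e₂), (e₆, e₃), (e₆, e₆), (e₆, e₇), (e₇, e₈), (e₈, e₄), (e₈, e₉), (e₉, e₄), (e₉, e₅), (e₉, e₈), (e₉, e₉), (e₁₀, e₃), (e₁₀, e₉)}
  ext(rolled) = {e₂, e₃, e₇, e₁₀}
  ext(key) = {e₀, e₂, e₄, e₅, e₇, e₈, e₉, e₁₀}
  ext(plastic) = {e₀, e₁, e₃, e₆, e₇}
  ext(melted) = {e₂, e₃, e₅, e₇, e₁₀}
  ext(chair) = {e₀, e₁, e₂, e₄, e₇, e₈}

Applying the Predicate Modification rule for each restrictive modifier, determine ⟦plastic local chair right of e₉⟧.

{}

⟦right of e₉⟧ = {x : ⟨x, e₉⟩ ∈ ⟦right of⟧} = {e₀, e₁, e₄, e₅, e₈, e₉, e₁₀}
⟦chair⟧ = {e₀, e₁, e₂, e₄, e₇, e₈}
… ∩ ⟦right of e₉⟧ = {e₀, e₁, e₂, e₄, e₇, e₈} ∩ {e₀, e₁, e₄, e₅, e₈, e₉, e₁₀} = {e₀, e₁, e₄, e₈}
… ∩ ⟦plastic⟧ = {e₀, e₁, e₄, e₈} ∩ {e₀, e₁, e₃, e₆, e₇} = {e₀, e₁}
… ∩ ⟦local⟧ = {e₀, e₁} ∩ {e₆, e₈, e₉, e₁₀} = ∅
So ⟦plastic local chair right of e₉⟧ = {}.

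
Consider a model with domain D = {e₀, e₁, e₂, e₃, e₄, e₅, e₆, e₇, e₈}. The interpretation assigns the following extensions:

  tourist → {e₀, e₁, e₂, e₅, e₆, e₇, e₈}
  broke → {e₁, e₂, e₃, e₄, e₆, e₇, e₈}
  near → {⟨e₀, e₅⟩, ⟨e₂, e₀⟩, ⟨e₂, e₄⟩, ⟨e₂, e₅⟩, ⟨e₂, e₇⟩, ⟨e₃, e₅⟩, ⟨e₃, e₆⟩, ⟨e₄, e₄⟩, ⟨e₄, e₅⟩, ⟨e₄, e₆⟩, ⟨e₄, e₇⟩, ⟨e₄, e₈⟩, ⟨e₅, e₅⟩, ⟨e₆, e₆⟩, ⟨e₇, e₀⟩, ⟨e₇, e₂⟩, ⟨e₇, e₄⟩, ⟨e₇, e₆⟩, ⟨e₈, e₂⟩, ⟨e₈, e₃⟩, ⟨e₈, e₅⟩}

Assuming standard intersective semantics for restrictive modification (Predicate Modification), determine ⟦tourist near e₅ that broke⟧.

{e₂, e₈}

⟦near e₅⟧ = {x : ⟨x, e₅⟩ ∈ ⟦near⟧} = {e₀, e₂, e₃, e₄, e₅, e₈}
⟦that broke⟧ = ⟦broke⟧ = {e₁, e₂, e₃, e₄, e₆, e₇, e₈}
⟦tourist⟧ = {e₀, e₁, e₂, e₅, e₆, e₇, e₈}
… ∩ ⟦near e₅⟧ = {e₀, e₁, e₂, e₅, e₆, e₇, e₈} ∩ {e₀, e₂, e₃, e₄, e₅, e₈} = {e₀, e₂, e₅, e₈}
… ∩ ⟦that broke⟧ = {e₀, e₂, e₅, e₈} ∩ {e₁, e₂, e₃, e₄, e₆, e₇, e₈} = {e₂, e₈}
So ⟦tourist near e₅ that broke⟧ = {e₂, e₈}.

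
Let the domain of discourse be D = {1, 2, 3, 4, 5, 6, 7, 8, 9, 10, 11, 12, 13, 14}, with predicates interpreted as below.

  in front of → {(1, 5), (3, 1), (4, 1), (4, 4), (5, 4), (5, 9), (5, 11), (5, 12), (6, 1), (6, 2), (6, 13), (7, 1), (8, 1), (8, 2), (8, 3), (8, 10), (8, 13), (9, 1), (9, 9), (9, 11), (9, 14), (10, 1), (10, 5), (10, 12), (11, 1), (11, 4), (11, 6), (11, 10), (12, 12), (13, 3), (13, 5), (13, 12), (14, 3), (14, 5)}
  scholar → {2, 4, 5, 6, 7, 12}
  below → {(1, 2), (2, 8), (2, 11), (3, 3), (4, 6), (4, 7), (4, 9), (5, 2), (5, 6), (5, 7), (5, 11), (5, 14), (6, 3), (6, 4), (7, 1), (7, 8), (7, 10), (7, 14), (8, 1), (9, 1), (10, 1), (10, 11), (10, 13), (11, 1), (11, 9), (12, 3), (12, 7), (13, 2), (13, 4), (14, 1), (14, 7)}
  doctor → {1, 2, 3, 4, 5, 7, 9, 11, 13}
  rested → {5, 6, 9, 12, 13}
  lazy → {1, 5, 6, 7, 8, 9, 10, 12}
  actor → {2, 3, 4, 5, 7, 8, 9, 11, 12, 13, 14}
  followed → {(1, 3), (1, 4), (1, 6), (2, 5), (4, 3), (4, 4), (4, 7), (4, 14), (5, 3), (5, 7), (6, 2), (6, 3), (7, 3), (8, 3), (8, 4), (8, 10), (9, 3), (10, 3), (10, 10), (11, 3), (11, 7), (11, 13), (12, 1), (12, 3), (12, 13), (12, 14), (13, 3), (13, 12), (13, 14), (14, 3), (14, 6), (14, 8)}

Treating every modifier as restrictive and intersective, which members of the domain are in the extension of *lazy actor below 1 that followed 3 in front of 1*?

{7, 8, 9}

⟦below 1⟧ = {x : ⟨x, 1⟩ ∈ ⟦below⟧} = {7, 8, 9, 10, 11, 14}
⟦that followed 3⟧ = {x : ⟨x, 3⟩ ∈ ⟦followed⟧} = {1, 4, 5, 6, 7, 8, 9, 10, 11, 12, 13, 14}
⟦in front of 1⟧ = {x : ⟨x, 1⟩ ∈ ⟦in front of⟧} = {3, 4, 6, 7, 8, 9, 10, 11}
⟦actor⟧ = {2, 3, 4, 5, 7, 8, 9, 11, 12, 13, 14}
… ∩ ⟦below 1⟧ = {2, 3, 4, 5, 7, 8, 9, 11, 12, 13, 14} ∩ {7, 8, 9, 10, 11, 14} = {7, 8, 9, 11, 14}
… ∩ ⟦that followed 3⟧ = {7, 8, 9, 11, 14} ∩ {1, 4, 5, 6, 7, 8, 9, 10, 11, 12, 13, 14} = {7, 8, 9, 11, 14}
… ∩ ⟦in front of 1⟧ = {7, 8, 9, 11, 14} ∩ {3, 4, 6, 7, 8, 9, 10, 11} = {7, 8, 9, 11}
… ∩ ⟦lazy⟧ = {7, 8, 9, 11} ∩ {1, 5, 6, 7, 8, 9, 10, 12} = {7, 8, 9}
So ⟦lazy actor below 1 that followed 3 in front of 1⟧ = {7, 8, 9}.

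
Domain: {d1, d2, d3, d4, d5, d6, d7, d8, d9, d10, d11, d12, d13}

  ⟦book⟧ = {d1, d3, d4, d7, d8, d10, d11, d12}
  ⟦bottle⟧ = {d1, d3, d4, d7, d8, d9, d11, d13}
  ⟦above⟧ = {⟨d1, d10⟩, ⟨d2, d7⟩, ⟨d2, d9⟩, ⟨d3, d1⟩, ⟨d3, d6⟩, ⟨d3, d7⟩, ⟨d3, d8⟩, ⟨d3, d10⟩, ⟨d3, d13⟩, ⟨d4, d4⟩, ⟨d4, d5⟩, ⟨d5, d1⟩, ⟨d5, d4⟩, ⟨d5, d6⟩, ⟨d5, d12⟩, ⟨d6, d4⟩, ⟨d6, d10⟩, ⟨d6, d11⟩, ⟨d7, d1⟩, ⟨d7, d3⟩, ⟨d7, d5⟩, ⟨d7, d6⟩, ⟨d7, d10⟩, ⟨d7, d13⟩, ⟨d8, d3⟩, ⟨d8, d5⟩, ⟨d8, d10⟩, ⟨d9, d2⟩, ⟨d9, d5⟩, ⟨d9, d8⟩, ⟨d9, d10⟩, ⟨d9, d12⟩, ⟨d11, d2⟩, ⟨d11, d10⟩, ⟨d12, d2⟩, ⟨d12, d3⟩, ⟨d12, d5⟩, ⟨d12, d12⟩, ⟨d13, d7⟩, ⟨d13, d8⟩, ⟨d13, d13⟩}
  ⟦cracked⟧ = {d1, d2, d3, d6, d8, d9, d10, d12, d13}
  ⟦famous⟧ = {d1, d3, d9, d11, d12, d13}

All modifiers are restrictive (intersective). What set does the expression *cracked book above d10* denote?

⟦above d10⟧ = {x : ⟨x, d10⟩ ∈ ⟦above⟧} = {d1, d3, d6, d7, d8, d9, d11}
⟦book⟧ = {d1, d3, d4, d7, d8, d10, d11, d12}
… ∩ ⟦above d10⟧ = {d1, d3, d4, d7, d8, d10, d11, d12} ∩ {d1, d3, d6, d7, d8, d9, d11} = {d1, d3, d7, d8, d11}
… ∩ ⟦cracked⟧ = {d1, d3, d7, d8, d11} ∩ {d1, d2, d3, d6, d8, d9, d10, d12, d13} = {d1, d3, d8}
So ⟦cracked book above d10⟧ = {d1, d3, d8}.

{d1, d3, d8}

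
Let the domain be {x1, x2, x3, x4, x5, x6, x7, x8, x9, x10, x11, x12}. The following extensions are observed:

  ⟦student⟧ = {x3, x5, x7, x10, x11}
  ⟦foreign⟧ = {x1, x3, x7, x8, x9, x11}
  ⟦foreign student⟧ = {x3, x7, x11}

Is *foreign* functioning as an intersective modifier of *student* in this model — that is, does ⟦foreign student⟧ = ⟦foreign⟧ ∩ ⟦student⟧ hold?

yes

⟦foreign⟧ ∩ ⟦student⟧ = {x1, x3, x7, x8, x9, x11} ∩ {x3, x5, x7, x10, x11} = {x3, x7, x11}
Observed ⟦foreign student⟧ = {x3, x7, x11}.
These coincide, so the modifier is intersective here.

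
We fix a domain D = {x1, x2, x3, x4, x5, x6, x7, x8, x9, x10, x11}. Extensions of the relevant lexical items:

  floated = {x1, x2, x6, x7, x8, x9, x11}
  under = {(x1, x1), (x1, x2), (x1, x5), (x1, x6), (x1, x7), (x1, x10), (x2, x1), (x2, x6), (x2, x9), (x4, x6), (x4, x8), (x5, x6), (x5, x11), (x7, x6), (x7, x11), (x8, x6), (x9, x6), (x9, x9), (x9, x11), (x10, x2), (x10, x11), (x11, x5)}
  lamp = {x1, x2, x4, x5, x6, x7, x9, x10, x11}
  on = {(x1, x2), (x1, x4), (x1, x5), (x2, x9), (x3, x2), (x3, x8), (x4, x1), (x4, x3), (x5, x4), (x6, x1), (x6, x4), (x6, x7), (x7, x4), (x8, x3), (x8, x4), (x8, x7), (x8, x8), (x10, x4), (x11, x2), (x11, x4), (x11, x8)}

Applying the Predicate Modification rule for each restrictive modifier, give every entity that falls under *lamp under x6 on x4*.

{x1, x5, x7}

⟦under x6⟧ = {x : ⟨x, x6⟩ ∈ ⟦under⟧} = {x1, x2, x4, x5, x7, x8, x9}
⟦on x4⟧ = {x : ⟨x, x4⟩ ∈ ⟦on⟧} = {x1, x5, x6, x7, x8, x10, x11}
⟦lamp⟧ = {x1, x2, x4, x5, x6, x7, x9, x10, x11}
… ∩ ⟦under x6⟧ = {x1, x2, x4, x5, x6, x7, x9, x10, x11} ∩ {x1, x2, x4, x5, x7, x8, x9} = {x1, x2, x4, x5, x7, x9}
… ∩ ⟦on x4⟧ = {x1, x2, x4, x5, x7, x9} ∩ {x1, x5, x6, x7, x8, x10, x11} = {x1, x5, x7}
So ⟦lamp under x6 on x4⟧ = {x1, x5, x7}.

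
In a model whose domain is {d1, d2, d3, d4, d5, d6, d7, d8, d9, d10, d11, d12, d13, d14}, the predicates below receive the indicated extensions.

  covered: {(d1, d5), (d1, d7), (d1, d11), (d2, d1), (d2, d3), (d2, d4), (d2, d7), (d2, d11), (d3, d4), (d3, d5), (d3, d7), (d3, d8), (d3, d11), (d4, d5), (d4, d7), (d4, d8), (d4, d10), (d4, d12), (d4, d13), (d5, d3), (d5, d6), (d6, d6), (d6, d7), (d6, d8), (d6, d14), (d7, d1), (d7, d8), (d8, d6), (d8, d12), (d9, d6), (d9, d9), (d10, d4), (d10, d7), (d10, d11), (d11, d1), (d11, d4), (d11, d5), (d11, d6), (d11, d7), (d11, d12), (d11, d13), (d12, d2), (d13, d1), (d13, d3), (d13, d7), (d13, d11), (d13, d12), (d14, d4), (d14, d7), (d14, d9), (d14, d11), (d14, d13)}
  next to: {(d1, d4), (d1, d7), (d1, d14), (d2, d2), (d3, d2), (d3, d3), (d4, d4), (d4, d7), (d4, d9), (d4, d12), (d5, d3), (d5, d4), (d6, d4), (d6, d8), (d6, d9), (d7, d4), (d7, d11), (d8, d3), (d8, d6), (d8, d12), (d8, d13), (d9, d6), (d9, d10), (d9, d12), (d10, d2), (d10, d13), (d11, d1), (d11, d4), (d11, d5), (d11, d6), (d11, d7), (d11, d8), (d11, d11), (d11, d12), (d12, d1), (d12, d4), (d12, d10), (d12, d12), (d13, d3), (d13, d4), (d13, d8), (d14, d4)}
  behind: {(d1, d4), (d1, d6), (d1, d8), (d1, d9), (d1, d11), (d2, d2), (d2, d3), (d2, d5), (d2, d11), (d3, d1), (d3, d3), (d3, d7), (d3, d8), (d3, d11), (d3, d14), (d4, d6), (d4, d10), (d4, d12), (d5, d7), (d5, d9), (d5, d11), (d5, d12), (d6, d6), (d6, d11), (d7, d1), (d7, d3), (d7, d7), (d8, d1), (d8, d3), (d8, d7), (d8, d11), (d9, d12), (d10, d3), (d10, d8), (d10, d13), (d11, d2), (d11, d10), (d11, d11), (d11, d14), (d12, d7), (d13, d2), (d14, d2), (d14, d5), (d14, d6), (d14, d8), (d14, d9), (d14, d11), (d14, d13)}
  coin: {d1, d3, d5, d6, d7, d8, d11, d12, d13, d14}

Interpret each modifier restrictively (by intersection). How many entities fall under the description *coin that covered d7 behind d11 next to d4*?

4

⟦that covered d7⟧ = {x : ⟨x, d7⟩ ∈ ⟦covered⟧} = {d1, d2, d3, d4, d6, d10, d11, d13, d14}
⟦behind d11⟧ = {x : ⟨x, d11⟩ ∈ ⟦behind⟧} = {d1, d2, d3, d5, d6, d8, d11, d14}
⟦next to d4⟧ = {x : ⟨x, d4⟩ ∈ ⟦next to⟧} = {d1, d4, d5, d6, d7, d11, d12, d13, d14}
⟦coin⟧ = {d1, d3, d5, d6, d7, d8, d11, d12, d13, d14}
… ∩ ⟦that covered d7⟧ = {d1, d3, d5, d6, d7, d8, d11, d12, d13, d14} ∩ {d1, d2, d3, d4, d6, d10, d11, d13, d14} = {d1, d3, d6, d11, d13, d14}
… ∩ ⟦behind d11⟧ = {d1, d3, d6, d11, d13, d14} ∩ {d1, d2, d3, d5, d6, d8, d11, d14} = {d1, d3, d6, d11, d14}
… ∩ ⟦next to d4⟧ = {d1, d3, d6, d11, d14} ∩ {d1, d4, d5, d6, d7, d11, d12, d13, d14} = {d1, d6, d11, d14}
⟦coin that covered d7 behind d11 next to d4⟧ = {d1, d6, d11, d14}, so the cardinality is 4.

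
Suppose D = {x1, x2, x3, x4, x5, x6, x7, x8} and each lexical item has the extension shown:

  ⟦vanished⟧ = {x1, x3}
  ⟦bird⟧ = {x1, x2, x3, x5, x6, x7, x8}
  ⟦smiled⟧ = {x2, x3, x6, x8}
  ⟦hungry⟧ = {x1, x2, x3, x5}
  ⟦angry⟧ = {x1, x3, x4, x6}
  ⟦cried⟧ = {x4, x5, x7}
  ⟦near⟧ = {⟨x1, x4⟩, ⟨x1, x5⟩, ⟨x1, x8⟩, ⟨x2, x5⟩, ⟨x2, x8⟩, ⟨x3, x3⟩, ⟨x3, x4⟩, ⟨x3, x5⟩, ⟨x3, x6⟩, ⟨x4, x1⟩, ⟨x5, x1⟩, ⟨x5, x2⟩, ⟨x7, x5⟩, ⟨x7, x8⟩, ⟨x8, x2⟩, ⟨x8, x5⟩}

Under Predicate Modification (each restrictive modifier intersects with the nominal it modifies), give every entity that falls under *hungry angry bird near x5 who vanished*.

⟦near x5⟧ = {x : ⟨x, x5⟩ ∈ ⟦near⟧} = {x1, x2, x3, x7, x8}
⟦who vanished⟧ = ⟦vanished⟧ = {x1, x3}
⟦bird⟧ = {x1, x2, x3, x5, x6, x7, x8}
… ∩ ⟦near x5⟧ = {x1, x2, x3, x5, x6, x7, x8} ∩ {x1, x2, x3, x7, x8} = {x1, x2, x3, x7, x8}
… ∩ ⟦who vanished⟧ = {x1, x2, x3, x7, x8} ∩ {x1, x3} = {x1, x3}
… ∩ ⟦hungry⟧ = {x1, x3} ∩ {x1, x2, x3, x5} = {x1, x3}
… ∩ ⟦angry⟧ = {x1, x3} ∩ {x1, x3, x4, x6} = {x1, x3}
So ⟦hungry angry bird near x5 who vanished⟧ = {x1, x3}.

{x1, x3}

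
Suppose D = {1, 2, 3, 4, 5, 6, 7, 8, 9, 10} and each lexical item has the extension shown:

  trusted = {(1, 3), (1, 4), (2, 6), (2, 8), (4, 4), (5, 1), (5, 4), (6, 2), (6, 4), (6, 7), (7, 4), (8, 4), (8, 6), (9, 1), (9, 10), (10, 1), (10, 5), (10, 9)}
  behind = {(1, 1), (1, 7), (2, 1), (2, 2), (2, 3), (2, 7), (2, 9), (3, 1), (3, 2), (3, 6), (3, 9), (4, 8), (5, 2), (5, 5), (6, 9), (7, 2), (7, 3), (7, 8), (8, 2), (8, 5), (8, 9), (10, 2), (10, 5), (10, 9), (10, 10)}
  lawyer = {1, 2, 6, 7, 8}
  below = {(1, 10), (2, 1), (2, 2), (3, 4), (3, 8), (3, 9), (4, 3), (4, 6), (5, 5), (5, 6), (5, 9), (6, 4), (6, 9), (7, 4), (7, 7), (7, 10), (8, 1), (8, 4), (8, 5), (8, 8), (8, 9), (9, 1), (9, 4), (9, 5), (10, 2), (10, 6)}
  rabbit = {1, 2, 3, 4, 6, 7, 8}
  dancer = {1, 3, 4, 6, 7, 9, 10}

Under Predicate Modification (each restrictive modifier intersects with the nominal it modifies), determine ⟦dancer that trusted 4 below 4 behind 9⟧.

{6}

⟦that trusted 4⟧ = {x : ⟨x, 4⟩ ∈ ⟦trusted⟧} = {1, 4, 5, 6, 7, 8}
⟦below 4⟧ = {x : ⟨x, 4⟩ ∈ ⟦below⟧} = {3, 6, 7, 8, 9}
⟦behind 9⟧ = {x : ⟨x, 9⟩ ∈ ⟦behind⟧} = {2, 3, 6, 8, 10}
⟦dancer⟧ = {1, 3, 4, 6, 7, 9, 10}
… ∩ ⟦that trusted 4⟧ = {1, 3, 4, 6, 7, 9, 10} ∩ {1, 4, 5, 6, 7, 8} = {1, 4, 6, 7}
… ∩ ⟦below 4⟧ = {1, 4, 6, 7} ∩ {3, 6, 7, 8, 9} = {6, 7}
… ∩ ⟦behind 9⟧ = {6, 7} ∩ {2, 3, 6, 8, 10} = {6}
So ⟦dancer that trusted 4 below 4 behind 9⟧ = {6}.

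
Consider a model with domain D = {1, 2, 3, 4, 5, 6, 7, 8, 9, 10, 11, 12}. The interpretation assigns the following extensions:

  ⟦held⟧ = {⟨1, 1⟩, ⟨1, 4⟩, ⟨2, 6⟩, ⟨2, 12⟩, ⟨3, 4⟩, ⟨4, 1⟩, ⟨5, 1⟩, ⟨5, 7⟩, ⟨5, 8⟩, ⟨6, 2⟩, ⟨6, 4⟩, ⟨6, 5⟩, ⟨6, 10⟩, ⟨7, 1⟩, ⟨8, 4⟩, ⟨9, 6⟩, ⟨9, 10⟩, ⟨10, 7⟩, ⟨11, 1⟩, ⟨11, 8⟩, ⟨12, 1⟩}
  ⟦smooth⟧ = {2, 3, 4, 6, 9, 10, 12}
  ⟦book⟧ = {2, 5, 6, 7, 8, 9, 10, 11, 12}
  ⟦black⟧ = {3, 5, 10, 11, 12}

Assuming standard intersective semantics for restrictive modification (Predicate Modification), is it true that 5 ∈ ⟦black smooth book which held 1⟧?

⟦which held 1⟧ = {x : ⟨x, 1⟩ ∈ ⟦held⟧} = {1, 4, 5, 7, 11, 12}
⟦book⟧ = {2, 5, 6, 7, 8, 9, 10, 11, 12}
… ∩ ⟦which held 1⟧ = {2, 5, 6, 7, 8, 9, 10, 11, 12} ∩ {1, 4, 5, 7, 11, 12} = {5, 7, 11, 12}
… ∩ ⟦black⟧ = {5, 7, 11, 12} ∩ {3, 5, 10, 11, 12} = {5, 11, 12}
… ∩ ⟦smooth⟧ = {5, 11, 12} ∩ {2, 3, 4, 6, 9, 10, 12} = {12}
⟦black smooth book which held 1⟧ = {12}; 5 ∉ this set.

no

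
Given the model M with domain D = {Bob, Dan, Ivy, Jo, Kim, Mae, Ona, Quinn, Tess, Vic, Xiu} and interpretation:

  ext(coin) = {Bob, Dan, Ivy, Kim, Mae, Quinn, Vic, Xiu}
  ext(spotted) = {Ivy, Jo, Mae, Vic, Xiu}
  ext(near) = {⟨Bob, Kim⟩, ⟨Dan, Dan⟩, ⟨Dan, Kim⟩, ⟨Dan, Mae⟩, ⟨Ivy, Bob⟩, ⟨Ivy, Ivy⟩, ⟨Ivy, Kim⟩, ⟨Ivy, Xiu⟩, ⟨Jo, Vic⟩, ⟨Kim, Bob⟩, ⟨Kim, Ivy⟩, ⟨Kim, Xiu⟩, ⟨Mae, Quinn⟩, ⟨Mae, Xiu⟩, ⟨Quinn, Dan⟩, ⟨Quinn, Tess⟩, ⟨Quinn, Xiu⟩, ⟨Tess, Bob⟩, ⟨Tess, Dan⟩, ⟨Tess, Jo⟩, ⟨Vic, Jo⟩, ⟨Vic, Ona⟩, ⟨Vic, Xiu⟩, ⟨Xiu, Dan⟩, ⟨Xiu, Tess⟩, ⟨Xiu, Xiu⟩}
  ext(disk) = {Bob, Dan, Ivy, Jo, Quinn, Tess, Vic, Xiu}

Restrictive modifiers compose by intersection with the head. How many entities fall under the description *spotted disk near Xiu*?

3

⟦near Xiu⟧ = {x : ⟨x, Xiu⟩ ∈ ⟦near⟧} = {Ivy, Kim, Mae, Quinn, Vic, Xiu}
⟦disk⟧ = {Bob, Dan, Ivy, Jo, Quinn, Tess, Vic, Xiu}
… ∩ ⟦near Xiu⟧ = {Bob, Dan, Ivy, Jo, Quinn, Tess, Vic, Xiu} ∩ {Ivy, Kim, Mae, Quinn, Vic, Xiu} = {Ivy, Quinn, Vic, Xiu}
… ∩ ⟦spotted⟧ = {Ivy, Quinn, Vic, Xiu} ∩ {Ivy, Jo, Mae, Vic, Xiu} = {Ivy, Vic, Xiu}
⟦spotted disk near Xiu⟧ = {Ivy, Vic, Xiu}, so the cardinality is 3.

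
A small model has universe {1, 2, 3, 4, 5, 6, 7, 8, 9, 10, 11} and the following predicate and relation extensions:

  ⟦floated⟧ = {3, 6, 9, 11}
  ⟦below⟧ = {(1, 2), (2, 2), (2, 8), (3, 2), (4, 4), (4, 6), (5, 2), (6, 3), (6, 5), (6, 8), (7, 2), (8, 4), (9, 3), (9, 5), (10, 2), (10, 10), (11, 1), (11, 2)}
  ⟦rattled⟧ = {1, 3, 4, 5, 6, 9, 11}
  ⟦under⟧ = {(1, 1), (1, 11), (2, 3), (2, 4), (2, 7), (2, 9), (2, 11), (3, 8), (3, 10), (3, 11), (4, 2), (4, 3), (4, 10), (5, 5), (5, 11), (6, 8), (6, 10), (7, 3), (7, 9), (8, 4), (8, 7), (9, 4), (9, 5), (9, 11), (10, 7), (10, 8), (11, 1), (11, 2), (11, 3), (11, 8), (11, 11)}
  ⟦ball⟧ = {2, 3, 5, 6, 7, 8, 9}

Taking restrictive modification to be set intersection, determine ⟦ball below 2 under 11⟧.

⟦below 2⟧ = {x : ⟨x, 2⟩ ∈ ⟦below⟧} = {1, 2, 3, 5, 7, 10, 11}
⟦under 11⟧ = {x : ⟨x, 11⟩ ∈ ⟦under⟧} = {1, 2, 3, 5, 9, 11}
⟦ball⟧ = {2, 3, 5, 6, 7, 8, 9}
… ∩ ⟦below 2⟧ = {2, 3, 5, 6, 7, 8, 9} ∩ {1, 2, 3, 5, 7, 10, 11} = {2, 3, 5, 7}
… ∩ ⟦under 11⟧ = {2, 3, 5, 7} ∩ {1, 2, 3, 5, 9, 11} = {2, 3, 5}
So ⟦ball below 2 under 11⟧ = {2, 3, 5}.

{2, 3, 5}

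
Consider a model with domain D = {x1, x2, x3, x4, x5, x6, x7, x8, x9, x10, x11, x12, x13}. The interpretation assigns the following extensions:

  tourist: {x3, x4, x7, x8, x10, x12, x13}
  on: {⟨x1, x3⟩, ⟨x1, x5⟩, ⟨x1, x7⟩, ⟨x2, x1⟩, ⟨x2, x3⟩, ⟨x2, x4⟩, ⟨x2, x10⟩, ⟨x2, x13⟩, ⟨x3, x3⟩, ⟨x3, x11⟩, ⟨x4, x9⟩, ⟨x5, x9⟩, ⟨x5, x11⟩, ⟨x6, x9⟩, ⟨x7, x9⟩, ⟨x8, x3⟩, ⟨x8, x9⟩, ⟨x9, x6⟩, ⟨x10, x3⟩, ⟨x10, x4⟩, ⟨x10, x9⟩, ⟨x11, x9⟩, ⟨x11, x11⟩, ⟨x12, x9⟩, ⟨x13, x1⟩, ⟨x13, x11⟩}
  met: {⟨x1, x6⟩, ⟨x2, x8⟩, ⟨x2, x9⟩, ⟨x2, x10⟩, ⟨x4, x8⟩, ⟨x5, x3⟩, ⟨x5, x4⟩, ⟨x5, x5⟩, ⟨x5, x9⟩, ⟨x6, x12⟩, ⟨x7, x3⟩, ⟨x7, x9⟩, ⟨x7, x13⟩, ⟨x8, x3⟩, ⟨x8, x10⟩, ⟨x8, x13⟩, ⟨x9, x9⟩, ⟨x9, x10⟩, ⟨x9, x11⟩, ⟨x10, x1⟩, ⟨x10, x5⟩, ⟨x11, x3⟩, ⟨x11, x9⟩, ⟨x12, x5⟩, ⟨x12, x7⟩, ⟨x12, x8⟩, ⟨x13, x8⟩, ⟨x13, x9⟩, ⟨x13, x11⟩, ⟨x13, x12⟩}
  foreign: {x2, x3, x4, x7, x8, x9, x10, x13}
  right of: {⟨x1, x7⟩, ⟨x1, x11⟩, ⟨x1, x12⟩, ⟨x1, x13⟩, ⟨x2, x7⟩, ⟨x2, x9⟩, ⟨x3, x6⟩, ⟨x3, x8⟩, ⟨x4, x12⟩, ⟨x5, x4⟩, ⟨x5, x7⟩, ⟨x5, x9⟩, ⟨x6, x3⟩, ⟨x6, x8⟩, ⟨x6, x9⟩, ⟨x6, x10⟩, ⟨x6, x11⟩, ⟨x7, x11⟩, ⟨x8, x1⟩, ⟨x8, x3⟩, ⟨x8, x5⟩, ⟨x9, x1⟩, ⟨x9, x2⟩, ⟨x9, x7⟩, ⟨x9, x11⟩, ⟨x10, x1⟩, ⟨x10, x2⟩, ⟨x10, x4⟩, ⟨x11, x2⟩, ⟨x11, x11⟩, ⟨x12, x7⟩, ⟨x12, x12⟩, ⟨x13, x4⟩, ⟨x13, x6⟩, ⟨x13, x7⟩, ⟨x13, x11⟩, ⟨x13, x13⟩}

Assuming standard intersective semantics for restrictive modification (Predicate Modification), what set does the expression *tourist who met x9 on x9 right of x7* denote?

⟦who met x9⟧ = {x : ⟨x, x9⟩ ∈ ⟦met⟧} = {x2, x5, x7, x9, x11, x13}
⟦on x9⟧ = {x : ⟨x, x9⟩ ∈ ⟦on⟧} = {x4, x5, x6, x7, x8, x10, x11, x12}
⟦right of x7⟧ = {x : ⟨x, x7⟩ ∈ ⟦right of⟧} = {x1, x2, x5, x9, x12, x13}
⟦tourist⟧ = {x3, x4, x7, x8, x10, x12, x13}
… ∩ ⟦who met x9⟧ = {x3, x4, x7, x8, x10, x12, x13} ∩ {x2, x5, x7, x9, x11, x13} = {x7, x13}
… ∩ ⟦on x9⟧ = {x7, x13} ∩ {x4, x5, x6, x7, x8, x10, x11, x12} = {x7}
… ∩ ⟦right of x7⟧ = {x7} ∩ {x1, x2, x5, x9, x12, x13} = ∅
So ⟦tourist who met x9 on x9 right of x7⟧ = { }.

{ }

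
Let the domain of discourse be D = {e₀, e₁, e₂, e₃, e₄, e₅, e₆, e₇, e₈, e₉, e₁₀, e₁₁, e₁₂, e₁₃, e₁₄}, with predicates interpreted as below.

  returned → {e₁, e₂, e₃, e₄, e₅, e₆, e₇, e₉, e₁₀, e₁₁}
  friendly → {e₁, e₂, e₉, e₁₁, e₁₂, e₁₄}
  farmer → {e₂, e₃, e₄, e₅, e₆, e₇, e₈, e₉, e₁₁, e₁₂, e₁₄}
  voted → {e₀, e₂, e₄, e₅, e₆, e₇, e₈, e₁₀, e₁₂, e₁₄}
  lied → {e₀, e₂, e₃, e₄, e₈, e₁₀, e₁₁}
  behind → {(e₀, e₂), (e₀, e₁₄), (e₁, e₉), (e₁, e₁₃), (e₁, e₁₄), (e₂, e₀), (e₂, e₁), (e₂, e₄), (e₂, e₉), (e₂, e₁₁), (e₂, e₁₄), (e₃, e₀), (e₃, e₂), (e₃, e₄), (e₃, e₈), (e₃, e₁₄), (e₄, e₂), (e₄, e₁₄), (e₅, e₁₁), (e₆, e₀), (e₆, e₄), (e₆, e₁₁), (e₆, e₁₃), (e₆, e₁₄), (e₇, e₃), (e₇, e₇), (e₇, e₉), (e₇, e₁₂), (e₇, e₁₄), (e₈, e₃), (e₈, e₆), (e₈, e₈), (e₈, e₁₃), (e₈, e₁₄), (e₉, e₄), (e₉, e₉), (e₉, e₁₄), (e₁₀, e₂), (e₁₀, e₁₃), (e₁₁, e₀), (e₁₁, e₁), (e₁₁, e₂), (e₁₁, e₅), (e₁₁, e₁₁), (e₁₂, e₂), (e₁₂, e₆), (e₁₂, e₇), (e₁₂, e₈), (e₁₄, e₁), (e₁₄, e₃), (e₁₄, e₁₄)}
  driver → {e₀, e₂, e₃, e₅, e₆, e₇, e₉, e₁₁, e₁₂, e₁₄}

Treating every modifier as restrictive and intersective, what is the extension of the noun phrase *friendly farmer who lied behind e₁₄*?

{e₂}

⟦who lied⟧ = ⟦lied⟧ = {e₀, e₂, e₃, e₄, e₈, e₁₀, e₁₁}
⟦behind e₁₄⟧ = {x : ⟨x, e₁₄⟩ ∈ ⟦behind⟧} = {e₀, e₁, e₂, e₃, e₄, e₆, e₇, e₈, e₉, e₁₄}
⟦farmer⟧ = {e₂, e₃, e₄, e₅, e₆, e₇, e₈, e₉, e₁₁, e₁₂, e₁₄}
… ∩ ⟦who lied⟧ = {e₂, e₃, e₄, e₅, e₆, e₇, e₈, e₉, e₁₁, e₁₂, e₁₄} ∩ {e₀, e₂, e₃, e₄, e₈, e₁₀, e₁₁} = {e₂, e₃, e₄, e₈, e₁₁}
… ∩ ⟦behind e₁₄⟧ = {e₂, e₃, e₄, e₈, e₁₁} ∩ {e₀, e₁, e₂, e₃, e₄, e₆, e₇, e₈, e₉, e₁₄} = {e₂, e₃, e₄, e₈}
… ∩ ⟦friendly⟧ = {e₂, e₃, e₄, e₈} ∩ {e₁, e₂, e₉, e₁₁, e₁₂, e₁₄} = {e₂}
So ⟦friendly farmer who lied behind e₁₄⟧ = {e₂}.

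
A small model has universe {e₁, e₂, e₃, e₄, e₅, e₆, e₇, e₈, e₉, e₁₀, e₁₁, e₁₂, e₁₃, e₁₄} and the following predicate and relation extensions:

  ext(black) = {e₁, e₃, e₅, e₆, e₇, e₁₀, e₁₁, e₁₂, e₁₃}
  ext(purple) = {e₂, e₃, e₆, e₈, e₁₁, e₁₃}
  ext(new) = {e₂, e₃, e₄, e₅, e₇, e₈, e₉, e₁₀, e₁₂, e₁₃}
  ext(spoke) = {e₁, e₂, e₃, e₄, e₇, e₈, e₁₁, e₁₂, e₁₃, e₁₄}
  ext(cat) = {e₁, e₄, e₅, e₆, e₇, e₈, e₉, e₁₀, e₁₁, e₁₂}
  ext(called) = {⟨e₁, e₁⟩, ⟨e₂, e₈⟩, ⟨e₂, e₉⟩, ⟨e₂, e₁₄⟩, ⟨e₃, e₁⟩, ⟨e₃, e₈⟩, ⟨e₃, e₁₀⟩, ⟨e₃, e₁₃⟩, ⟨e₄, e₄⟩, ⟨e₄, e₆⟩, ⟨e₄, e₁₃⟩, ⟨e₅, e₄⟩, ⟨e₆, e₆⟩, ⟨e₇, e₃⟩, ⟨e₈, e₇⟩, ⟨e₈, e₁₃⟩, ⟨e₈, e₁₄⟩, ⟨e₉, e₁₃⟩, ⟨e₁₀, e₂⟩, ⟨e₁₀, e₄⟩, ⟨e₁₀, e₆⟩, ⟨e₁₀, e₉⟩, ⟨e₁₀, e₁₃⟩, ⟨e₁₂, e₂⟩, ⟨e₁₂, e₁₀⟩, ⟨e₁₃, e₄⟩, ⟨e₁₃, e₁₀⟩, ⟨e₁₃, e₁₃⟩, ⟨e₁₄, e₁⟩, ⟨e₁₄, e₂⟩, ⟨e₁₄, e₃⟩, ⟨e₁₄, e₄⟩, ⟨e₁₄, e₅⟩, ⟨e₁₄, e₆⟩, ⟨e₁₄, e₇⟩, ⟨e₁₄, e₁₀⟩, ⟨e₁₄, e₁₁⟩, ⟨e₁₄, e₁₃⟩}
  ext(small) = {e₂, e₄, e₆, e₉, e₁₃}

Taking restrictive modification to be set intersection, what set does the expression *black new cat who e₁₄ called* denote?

⟦who e₁₄ called⟧ = {x : ⟨e₁₄, x⟩ ∈ ⟦called⟧} = {e₁, e₂, e₃, e₄, e₅, e₆, e₇, e₁₀, e₁₁, e₁₃}
⟦cat⟧ = {e₁, e₄, e₅, e₆, e₇, e₈, e₉, e₁₀, e₁₁, e₁₂}
… ∩ ⟦who e₁₄ called⟧ = {e₁, e₄, e₅, e₆, e₇, e₈, e₉, e₁₀, e₁₁, e₁₂} ∩ {e₁, e₂, e₃, e₄, e₅, e₆, e₇, e₁₀, e₁₁, e₁₃} = {e₁, e₄, e₅, e₆, e₇, e₁₀, e₁₁}
… ∩ ⟦black⟧ = {e₁, e₄, e₅, e₆, e₇, e₁₀, e₁₁} ∩ {e₁, e₃, e₅, e₆, e₇, e₁₀, e₁₁, e₁₂, e₁₃} = {e₁, e₅, e₆, e₇, e₁₀, e₁₁}
… ∩ ⟦new⟧ = {e₁, e₅, e₆, e₇, e₁₀, e₁₁} ∩ {e₂, e₃, e₄, e₅, e₇, e₈, e₉, e₁₀, e₁₂, e₁₃} = {e₅, e₇, e₁₀}
So ⟦black new cat who e₁₄ called⟧ = {e₅, e₇, e₁₀}.

{e₅, e₇, e₁₀}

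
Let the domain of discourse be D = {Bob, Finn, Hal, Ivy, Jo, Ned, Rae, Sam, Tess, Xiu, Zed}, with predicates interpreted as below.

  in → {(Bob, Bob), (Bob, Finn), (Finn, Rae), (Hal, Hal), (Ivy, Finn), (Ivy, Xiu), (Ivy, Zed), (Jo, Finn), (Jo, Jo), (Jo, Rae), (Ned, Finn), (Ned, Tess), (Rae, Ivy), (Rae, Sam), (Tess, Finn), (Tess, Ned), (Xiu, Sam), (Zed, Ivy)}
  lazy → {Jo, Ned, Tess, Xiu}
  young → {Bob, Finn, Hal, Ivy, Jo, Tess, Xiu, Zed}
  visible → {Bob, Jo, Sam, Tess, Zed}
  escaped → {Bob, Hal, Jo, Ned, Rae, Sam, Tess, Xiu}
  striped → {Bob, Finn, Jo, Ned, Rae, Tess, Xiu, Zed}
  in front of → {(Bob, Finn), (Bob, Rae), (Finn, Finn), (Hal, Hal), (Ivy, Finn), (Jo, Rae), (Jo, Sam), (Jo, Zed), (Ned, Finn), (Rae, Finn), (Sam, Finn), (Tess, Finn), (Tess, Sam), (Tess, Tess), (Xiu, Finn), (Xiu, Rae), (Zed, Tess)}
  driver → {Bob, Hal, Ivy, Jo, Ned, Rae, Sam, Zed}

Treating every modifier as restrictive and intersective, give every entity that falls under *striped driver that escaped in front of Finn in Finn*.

⟦that escaped⟧ = ⟦escaped⟧ = {Bob, Hal, Jo, Ned, Rae, Sam, Tess, Xiu}
⟦in front of Finn⟧ = {x : ⟨x, Finn⟩ ∈ ⟦in front of⟧} = {Bob, Finn, Ivy, Ned, Rae, Sam, Tess, Xiu}
⟦in Finn⟧ = {x : ⟨x, Finn⟩ ∈ ⟦in⟧} = {Bob, Ivy, Jo, Ned, Tess}
⟦driver⟧ = {Bob, Hal, Ivy, Jo, Ned, Rae, Sam, Zed}
… ∩ ⟦that escaped⟧ = {Bob, Hal, Ivy, Jo, Ned, Rae, Sam, Zed} ∩ {Bob, Hal, Jo, Ned, Rae, Sam, Tess, Xiu} = {Bob, Hal, Jo, Ned, Rae, Sam}
… ∩ ⟦in front of Finn⟧ = {Bob, Hal, Jo, Ned, Rae, Sam} ∩ {Bob, Finn, Ivy, Ned, Rae, Sam, Tess, Xiu} = {Bob, Ned, Rae, Sam}
… ∩ ⟦in Finn⟧ = {Bob, Ned, Rae, Sam} ∩ {Bob, Ivy, Jo, Ned, Tess} = {Bob, Ned}
… ∩ ⟦striped⟧ = {Bob, Ned} ∩ {Bob, Finn, Jo, Ned, Rae, Tess, Xiu, Zed} = {Bob, Ned}
So ⟦striped driver that escaped in front of Finn in Finn⟧ = {Bob, Ned}.

{Bob, Ned}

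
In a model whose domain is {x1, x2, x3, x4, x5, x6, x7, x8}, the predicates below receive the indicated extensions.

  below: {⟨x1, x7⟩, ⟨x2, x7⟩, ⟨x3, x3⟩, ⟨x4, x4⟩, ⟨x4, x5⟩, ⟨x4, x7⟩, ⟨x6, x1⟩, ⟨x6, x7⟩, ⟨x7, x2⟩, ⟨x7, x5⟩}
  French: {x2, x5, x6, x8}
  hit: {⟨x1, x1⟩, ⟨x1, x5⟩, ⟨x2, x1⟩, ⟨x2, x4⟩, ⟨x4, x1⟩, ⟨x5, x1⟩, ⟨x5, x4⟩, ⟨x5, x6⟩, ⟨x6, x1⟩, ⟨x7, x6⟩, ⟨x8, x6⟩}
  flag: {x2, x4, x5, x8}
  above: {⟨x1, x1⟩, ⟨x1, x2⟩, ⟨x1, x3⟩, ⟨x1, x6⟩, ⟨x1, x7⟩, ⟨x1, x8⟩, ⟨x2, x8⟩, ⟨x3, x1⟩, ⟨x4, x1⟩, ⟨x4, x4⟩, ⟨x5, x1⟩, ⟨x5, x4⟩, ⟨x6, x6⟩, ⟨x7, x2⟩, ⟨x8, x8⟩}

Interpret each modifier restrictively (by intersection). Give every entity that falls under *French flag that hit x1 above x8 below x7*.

⟦that hit x1⟧ = {x : ⟨x, x1⟩ ∈ ⟦hit⟧} = {x1, x2, x4, x5, x6}
⟦above x8⟧ = {x : ⟨x, x8⟩ ∈ ⟦above⟧} = {x1, x2, x8}
⟦below x7⟧ = {x : ⟨x, x7⟩ ∈ ⟦below⟧} = {x1, x2, x4, x6}
⟦flag⟧ = {x2, x4, x5, x8}
… ∩ ⟦that hit x1⟧ = {x2, x4, x5, x8} ∩ {x1, x2, x4, x5, x6} = {x2, x4, x5}
… ∩ ⟦above x8⟧ = {x2, x4, x5} ∩ {x1, x2, x8} = {x2}
… ∩ ⟦below x7⟧ = {x2} ∩ {x1, x2, x4, x6} = {x2}
… ∩ ⟦French⟧ = {x2} ∩ {x2, x5, x6, x8} = {x2}
So ⟦French flag that hit x1 above x8 below x7⟧ = {x2}.

{x2}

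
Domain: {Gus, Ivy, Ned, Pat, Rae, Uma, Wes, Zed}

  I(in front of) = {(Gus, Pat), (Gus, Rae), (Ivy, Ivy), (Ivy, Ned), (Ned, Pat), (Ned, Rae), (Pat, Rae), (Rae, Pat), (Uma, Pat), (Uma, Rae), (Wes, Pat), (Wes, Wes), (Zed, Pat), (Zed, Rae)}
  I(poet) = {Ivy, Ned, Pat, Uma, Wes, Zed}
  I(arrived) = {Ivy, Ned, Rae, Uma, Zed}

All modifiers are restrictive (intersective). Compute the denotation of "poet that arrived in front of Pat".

⟦that arrived⟧ = ⟦arrived⟧ = {Ivy, Ned, Rae, Uma, Zed}
⟦in front of Pat⟧ = {x : ⟨x, Pat⟩ ∈ ⟦in front of⟧} = {Gus, Ned, Rae, Uma, Wes, Zed}
⟦poet⟧ = {Ivy, Ned, Pat, Uma, Wes, Zed}
… ∩ ⟦that arrived⟧ = {Ivy, Ned, Pat, Uma, Wes, Zed} ∩ {Ivy, Ned, Rae, Uma, Zed} = {Ivy, Ned, Uma, Zed}
… ∩ ⟦in front of Pat⟧ = {Ivy, Ned, Uma, Zed} ∩ {Gus, Ned, Rae, Uma, Wes, Zed} = {Ned, Uma, Zed}
So ⟦poet that arrived in front of Pat⟧ = {Ned, Uma, Zed}.

{Ned, Uma, Zed}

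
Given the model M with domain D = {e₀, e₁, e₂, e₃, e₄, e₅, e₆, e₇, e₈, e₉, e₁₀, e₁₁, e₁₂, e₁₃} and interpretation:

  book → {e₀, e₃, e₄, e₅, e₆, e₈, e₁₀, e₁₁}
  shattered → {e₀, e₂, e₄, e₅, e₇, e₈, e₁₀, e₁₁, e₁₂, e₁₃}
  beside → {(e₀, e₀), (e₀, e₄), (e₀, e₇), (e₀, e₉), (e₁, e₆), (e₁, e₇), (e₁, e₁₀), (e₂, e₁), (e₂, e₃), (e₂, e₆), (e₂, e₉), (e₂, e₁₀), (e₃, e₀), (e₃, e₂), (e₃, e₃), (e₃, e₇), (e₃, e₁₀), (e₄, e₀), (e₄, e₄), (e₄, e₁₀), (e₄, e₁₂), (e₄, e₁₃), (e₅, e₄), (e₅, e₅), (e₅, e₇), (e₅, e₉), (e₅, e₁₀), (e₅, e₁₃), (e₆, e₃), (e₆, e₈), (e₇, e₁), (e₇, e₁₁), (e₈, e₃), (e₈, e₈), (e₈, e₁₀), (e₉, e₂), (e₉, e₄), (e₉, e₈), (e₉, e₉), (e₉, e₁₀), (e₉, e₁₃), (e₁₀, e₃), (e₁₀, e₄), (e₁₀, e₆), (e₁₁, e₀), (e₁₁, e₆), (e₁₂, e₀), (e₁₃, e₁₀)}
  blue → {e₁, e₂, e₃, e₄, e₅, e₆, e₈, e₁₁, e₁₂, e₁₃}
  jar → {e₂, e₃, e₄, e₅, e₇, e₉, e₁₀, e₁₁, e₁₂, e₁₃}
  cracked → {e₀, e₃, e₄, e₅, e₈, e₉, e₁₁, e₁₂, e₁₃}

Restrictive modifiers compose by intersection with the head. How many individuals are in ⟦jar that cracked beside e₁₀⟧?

⟦that cracked⟧ = ⟦cracked⟧ = {e₀, e₃, e₄, e₅, e₈, e₉, e₁₁, e₁₂, e₁₃}
⟦beside e₁₀⟧ = {x : ⟨x, e₁₀⟩ ∈ ⟦beside⟧} = {e₁, e₂, e₃, e₄, e₅, e₈, e₉, e₁₃}
⟦jar⟧ = {e₂, e₃, e₄, e₅, e₇, e₉, e₁₀, e₁₁, e₁₂, e₁₃}
… ∩ ⟦that cracked⟧ = {e₂, e₃, e₄, e₅, e₇, e₉, e₁₀, e₁₁, e₁₂, e₁₃} ∩ {e₀, e₃, e₄, e₅, e₈, e₉, e₁₁, e₁₂, e₁₃} = {e₃, e₄, e₅, e₉, e₁₁, e₁₂, e₁₃}
… ∩ ⟦beside e₁₀⟧ = {e₃, e₄, e₅, e₉, e₁₁, e₁₂, e₁₃} ∩ {e₁, e₂, e₃, e₄, e₅, e₈, e₉, e₁₃} = {e₃, e₄, e₅, e₉, e₁₃}
⟦jar that cracked beside e₁₀⟧ = {e₃, e₄, e₅, e₉, e₁₃}, so the cardinality is 5.

5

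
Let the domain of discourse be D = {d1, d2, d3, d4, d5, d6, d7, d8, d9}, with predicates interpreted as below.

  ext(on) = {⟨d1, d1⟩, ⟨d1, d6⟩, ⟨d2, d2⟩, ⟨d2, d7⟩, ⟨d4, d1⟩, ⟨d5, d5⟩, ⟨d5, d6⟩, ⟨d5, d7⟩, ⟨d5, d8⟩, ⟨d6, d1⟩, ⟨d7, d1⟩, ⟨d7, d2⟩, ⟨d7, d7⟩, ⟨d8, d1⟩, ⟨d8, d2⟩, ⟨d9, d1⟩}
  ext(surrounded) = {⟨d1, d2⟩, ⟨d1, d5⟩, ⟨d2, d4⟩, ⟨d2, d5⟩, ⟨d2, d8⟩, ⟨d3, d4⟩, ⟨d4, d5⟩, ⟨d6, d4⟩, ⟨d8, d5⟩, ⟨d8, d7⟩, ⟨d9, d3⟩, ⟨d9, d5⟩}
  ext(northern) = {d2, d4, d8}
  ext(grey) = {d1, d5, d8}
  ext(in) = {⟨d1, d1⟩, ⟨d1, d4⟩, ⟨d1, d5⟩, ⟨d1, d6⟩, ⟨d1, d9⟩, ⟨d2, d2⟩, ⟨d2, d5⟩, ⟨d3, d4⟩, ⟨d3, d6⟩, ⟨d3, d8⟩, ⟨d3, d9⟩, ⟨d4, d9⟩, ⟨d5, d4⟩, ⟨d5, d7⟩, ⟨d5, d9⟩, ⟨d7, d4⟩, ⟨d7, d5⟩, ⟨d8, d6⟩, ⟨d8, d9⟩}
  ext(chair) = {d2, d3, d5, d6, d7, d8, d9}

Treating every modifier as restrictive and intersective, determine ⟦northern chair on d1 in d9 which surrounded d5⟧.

⟦on d1⟧ = {x : ⟨x, d1⟩ ∈ ⟦on⟧} = {d1, d4, d6, d7, d8, d9}
⟦in d9⟧ = {x : ⟨x, d9⟩ ∈ ⟦in⟧} = {d1, d3, d4, d5, d8}
⟦which surrounded d5⟧ = {x : ⟨x, d5⟩ ∈ ⟦surrounded⟧} = {d1, d2, d4, d8, d9}
⟦chair⟧ = {d2, d3, d5, d6, d7, d8, d9}
… ∩ ⟦on d1⟧ = {d2, d3, d5, d6, d7, d8, d9} ∩ {d1, d4, d6, d7, d8, d9} = {d6, d7, d8, d9}
… ∩ ⟦in d9⟧ = {d6, d7, d8, d9} ∩ {d1, d3, d4, d5, d8} = {d8}
… ∩ ⟦which surrounded d5⟧ = {d8} ∩ {d1, d2, d4, d8, d9} = {d8}
… ∩ ⟦northern⟧ = {d8} ∩ {d2, d4, d8} = {d8}
So ⟦northern chair on d1 in d9 which surrounded d5⟧ = {d8}.

{d8}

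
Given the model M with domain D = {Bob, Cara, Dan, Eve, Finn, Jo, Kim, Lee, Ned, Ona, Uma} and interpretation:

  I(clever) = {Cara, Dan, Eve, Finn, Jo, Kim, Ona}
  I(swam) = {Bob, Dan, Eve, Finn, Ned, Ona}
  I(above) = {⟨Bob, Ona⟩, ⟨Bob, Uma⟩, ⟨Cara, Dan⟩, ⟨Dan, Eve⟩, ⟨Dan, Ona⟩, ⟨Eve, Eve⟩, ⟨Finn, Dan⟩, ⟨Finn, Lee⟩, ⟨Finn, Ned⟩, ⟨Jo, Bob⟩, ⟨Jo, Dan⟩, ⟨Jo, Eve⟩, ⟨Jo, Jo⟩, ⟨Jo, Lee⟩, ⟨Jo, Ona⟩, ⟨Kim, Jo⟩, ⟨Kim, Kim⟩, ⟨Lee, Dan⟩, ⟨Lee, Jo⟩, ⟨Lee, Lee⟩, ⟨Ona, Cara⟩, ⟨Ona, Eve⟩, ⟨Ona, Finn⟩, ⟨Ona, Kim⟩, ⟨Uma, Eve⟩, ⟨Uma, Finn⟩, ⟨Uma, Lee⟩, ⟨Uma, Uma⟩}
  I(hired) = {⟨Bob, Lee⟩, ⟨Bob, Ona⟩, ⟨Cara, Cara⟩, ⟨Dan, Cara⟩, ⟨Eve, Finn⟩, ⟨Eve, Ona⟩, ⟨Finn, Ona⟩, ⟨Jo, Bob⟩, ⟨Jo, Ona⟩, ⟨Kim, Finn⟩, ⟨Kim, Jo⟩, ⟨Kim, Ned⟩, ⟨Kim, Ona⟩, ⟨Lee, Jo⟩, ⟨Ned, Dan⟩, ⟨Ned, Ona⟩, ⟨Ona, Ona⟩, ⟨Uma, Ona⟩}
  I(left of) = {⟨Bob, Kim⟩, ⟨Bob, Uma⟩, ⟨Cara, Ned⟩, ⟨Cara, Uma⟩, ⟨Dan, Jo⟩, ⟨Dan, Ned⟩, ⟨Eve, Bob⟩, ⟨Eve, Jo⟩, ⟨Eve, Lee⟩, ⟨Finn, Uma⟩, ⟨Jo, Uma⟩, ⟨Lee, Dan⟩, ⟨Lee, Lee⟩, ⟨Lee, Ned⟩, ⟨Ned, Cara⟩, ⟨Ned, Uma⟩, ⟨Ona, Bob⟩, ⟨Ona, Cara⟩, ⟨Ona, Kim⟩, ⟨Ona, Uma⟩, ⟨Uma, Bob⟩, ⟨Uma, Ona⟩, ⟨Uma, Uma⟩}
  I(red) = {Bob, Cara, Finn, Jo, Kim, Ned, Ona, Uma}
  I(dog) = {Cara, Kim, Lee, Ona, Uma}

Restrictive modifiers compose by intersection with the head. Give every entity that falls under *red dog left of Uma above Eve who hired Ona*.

{Ona, Uma}

⟦left of Uma⟧ = {x : ⟨x, Uma⟩ ∈ ⟦left of⟧} = {Bob, Cara, Finn, Jo, Ned, Ona, Uma}
⟦above Eve⟧ = {x : ⟨x, Eve⟩ ∈ ⟦above⟧} = {Dan, Eve, Jo, Ona, Uma}
⟦who hired Ona⟧ = {x : ⟨x, Ona⟩ ∈ ⟦hired⟧} = {Bob, Eve, Finn, Jo, Kim, Ned, Ona, Uma}
⟦dog⟧ = {Cara, Kim, Lee, Ona, Uma}
… ∩ ⟦left of Uma⟧ = {Cara, Kim, Lee, Ona, Uma} ∩ {Bob, Cara, Finn, Jo, Ned, Ona, Uma} = {Cara, Ona, Uma}
… ∩ ⟦above Eve⟧ = {Cara, Ona, Uma} ∩ {Dan, Eve, Jo, Ona, Uma} = {Ona, Uma}
… ∩ ⟦who hired Ona⟧ = {Ona, Uma} ∩ {Bob, Eve, Finn, Jo, Kim, Ned, Ona, Uma} = {Ona, Uma}
… ∩ ⟦red⟧ = {Ona, Uma} ∩ {Bob, Cara, Finn, Jo, Kim, Ned, Ona, Uma} = {Ona, Uma}
So ⟦red dog left of Uma above Eve who hired Ona⟧ = {Ona, Uma}.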